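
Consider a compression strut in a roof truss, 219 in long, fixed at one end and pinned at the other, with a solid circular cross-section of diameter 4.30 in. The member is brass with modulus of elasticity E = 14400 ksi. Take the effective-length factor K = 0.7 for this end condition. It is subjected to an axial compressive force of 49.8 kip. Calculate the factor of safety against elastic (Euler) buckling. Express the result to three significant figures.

I = πd⁴/64 = π×4.30⁴/64 = 16.78 in⁴
Effective length L_e = K·L = 0.7 × 219 = 153.3 in
P_cr = π²EI / L_e² = π² × 14400×10³ × 16.78 / 153.3² = 1.015×10^5 lb
Factor of safety n = P_cr / P = 101.49 / 49.8 = 2.04

n ≈ 2.04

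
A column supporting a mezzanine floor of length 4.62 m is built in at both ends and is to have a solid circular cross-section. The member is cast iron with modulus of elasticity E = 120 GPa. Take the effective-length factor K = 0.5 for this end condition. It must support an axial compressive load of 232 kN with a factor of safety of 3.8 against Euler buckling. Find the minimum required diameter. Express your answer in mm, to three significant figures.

Required P_cr = n·P = 3.8 × 232 = 881.6 kN
L_e = K·L = 0.5 × 4.62 = 2.310 m
Required I = P_cr·L_e²/(π²E) = 8.816×10^5 × 2.310² / (π² × 1.20×10^11) = 3.972×10^-6 m⁴
I_req = 3.972×10^6 mm⁴
Solid circle: I = πd⁴/64  ⇒  d = (64I/π)^(1/4) = (64×3.972×10^6/π)^(1/4) = 94.8 mm

d ≈ 94.8 mm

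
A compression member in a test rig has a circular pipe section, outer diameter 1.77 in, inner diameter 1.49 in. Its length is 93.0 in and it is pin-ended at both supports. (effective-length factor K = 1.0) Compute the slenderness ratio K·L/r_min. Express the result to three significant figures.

λ ≈ 161

d_o = 1.77 in, d_i = 1.49 in
I = π(d_o⁴ − d_i⁴)/64 = π(1.77⁴ − 1.490⁴)/64 = 0.2399 in⁴
A = 0.7169 in²;  r_min = √(I/A) = √(0.2399/0.7169) = 0.5784 in
L_e = K·L = 1 × 93.0 = 93.00 in
λ = L_e / r_min = 93.000 / 0.5784 = 161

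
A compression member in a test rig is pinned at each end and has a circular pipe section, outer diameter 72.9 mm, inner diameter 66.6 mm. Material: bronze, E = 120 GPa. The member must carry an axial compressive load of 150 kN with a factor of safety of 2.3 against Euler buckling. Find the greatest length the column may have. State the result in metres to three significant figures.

d_o = 72.9 mm, d_i = 66.6 mm
I = π(d_o⁴ − d_i⁴)/64 = π(72.9⁴ − 66.60⁴)/64 = 4.206×10^5 mm⁴
I = 4.206×10^-7 m⁴
Required critical load P_cr = n·P = 2.3 × 150 = 345.0 kN = 3.450×10^5 N
From P_cr = π²EI/(K·L)²:  L = (1/K)·√(π²EI/P_cr) = (1/1)·√(π²×1.20×10^11×4.206×10^-7/3.450×10^5)
L = 1.20 m

L_max ≈ 1.20 m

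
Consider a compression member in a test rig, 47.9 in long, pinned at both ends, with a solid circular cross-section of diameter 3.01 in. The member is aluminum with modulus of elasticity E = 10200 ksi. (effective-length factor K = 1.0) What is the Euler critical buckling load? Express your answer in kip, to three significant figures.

P_cr ≈ 177 kip

I = πd⁴/64 = π×3.01⁴/64 = 4.029 in⁴
Effective length L_e = K·L = 1 × 47.9 = 47.90 in
P_cr = π²EI / L_e² = π² × 10200×10³ × 4.029 / 47.90² = 1.768×10^5 lb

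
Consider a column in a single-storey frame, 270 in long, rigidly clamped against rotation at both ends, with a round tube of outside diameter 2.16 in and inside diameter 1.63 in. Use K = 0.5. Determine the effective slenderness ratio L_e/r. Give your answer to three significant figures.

d_o = 2.16 in, d_i = 1.63 in
I = π(d_o⁴ − d_i⁴)/64 = π(2.16⁴ − 1.630⁴)/64 = 0.7220 in⁴
A = 1.578 in²;  r_min = √(I/A) = √(0.7220/1.578) = 0.6765 in
L_e = K·L = 0.5 × 270 = 135.0 in
λ = L_e / r_min = 135.00 / 0.6765 = 200

λ ≈ 200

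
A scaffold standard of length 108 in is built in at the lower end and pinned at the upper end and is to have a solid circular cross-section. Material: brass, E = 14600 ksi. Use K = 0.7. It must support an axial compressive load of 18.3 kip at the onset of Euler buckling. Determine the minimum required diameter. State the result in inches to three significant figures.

L_e = K·L = 0.7 × 108 = 75.60 in
Required I = P_cr·L_e²/(π²E) = 1.830×10^4 × 75.60² / (π² × 1.46×10^7) = 0.7258 in⁴
Solid circle: I = πd⁴/64  ⇒  d = (64I/π)^(1/4) = (64×0.7258/π)^(1/4) = 1.96 in

d ≈ 1.96 in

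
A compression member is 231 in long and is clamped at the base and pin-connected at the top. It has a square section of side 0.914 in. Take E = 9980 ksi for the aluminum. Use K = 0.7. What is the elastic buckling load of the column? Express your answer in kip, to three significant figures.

I = a⁴/12 = 0.914⁴/12 = 5.816×10^-2 in⁴
Effective length L_e = K·L = 0.7 × 231 = 161.7 in
P_cr = π²EI / L_e² = π² × 9980×10³ × 5.816×10^-2 / 161.7² = 219.1 lb

P_cr ≈ 0.219 kip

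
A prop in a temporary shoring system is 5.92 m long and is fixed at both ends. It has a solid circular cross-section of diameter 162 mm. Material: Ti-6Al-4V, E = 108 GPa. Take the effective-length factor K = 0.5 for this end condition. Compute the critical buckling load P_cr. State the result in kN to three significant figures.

P_cr ≈ 4110 kN

I = πd⁴/64 = π×162⁴/64 = 3.381×10^7 mm⁴
I = 3.381×10^7 mm⁴ = 3.381×10^-5 m⁴
Effective length L_e = K·L = 0.5 × 5.92 = 2.960 m
P_cr = π²EI / L_e² = π² × 108×10⁹ × 3.381×10^-5 / 2.960² = 4.113×10^6 N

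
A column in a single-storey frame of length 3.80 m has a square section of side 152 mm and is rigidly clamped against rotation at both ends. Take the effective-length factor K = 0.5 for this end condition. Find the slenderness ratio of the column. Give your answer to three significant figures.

For a square r = a/√12 = 152/√12 = 43.88 mm
L_e = K·L = 0.5 × 3.80 m = 1.900 m = 1900.0 mm
λ = L_e / r_min = 1900.0 / 43.88 = 43.3

λ ≈ 43.3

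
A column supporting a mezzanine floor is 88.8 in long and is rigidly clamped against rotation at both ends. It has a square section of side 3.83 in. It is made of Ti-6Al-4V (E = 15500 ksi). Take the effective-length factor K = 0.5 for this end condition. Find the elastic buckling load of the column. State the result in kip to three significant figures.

I = a⁴/12 = 3.83⁴/12 = 17.93 in⁴
Effective length L_e = K·L = 0.5 × 88.8 = 44.40 in
P_cr = π²EI / L_e² = π² × 15500×10³ × 17.93 / 44.40² = 1.391×10^6 lb

P_cr ≈ 1390 kip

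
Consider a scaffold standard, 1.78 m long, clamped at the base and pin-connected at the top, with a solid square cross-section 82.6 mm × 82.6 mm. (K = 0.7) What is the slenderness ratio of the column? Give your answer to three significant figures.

I = a⁴/12 = 82.6⁴/12 = 3.879×10^6 mm⁴
A = 6.823×10^3 mm²;  r_min = √(I/A) = √(3.879×10^6/6.823×10^3) = 23.84 mm
L_e = K·L = 0.7 × 1.78 m = 1.246 m = 1246.0 mm
λ = L_e / r_min = 1246.0 / 23.84 = 52.3

λ ≈ 52.3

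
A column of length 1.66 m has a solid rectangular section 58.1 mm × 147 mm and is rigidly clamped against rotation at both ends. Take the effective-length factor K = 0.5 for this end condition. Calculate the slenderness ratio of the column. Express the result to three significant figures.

For a rectangle r_min = b/√12 = 58.1/√12 = 16.77 mm
L_e = K·L = 0.5 × 1.66 m = 0.8300 m = 830.00 mm
λ = L_e / r_min = 830.00 / 16.77 = 49.5

λ ≈ 49.5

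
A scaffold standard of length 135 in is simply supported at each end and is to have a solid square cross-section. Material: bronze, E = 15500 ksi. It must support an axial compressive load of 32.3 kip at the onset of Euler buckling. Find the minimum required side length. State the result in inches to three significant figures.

a ≈ 2.61 in

L_e = K·L = 1 × 135 = 135.0 in
Required I = P_cr·L_e²/(π²E) = 3.230×10^4 × 135.0² / (π² × 1.55×10^7) = 3.848 in⁴
Solid square: I = a⁴/12  ⇒  a = (12I)^(1/4) = (12×3.848)^(1/4) = 2.61 in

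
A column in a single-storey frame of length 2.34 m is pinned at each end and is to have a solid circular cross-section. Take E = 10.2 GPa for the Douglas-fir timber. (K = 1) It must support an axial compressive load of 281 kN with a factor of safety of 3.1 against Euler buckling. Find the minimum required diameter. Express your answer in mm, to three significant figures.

d ≈ 176 mm

Required P_cr = n·P = 3.1 × 281 = 871.1 kN
L_e = K·L = 1 × 2.34 = 2.340 m
Required I = P_cr·L_e²/(π²E) = 8.711×10^5 × 2.340² / (π² × 1.02×10^10) = 4.738×10^-5 m⁴
I_req = 4.738×10^7 mm⁴
Solid circle: I = πd⁴/64  ⇒  d = (64I/π)^(1/4) = (64×4.738×10^7/π)^(1/4) = 176 mm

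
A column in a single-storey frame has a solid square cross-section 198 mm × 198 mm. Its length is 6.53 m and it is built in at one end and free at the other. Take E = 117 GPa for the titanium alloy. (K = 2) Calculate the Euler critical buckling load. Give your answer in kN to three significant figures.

P_cr ≈ 867 kN

I = a⁴/12 = 198⁴/12 = 1.281×10^8 mm⁴
I = 1.281×10^8 mm⁴ = 1.281×10^-4 m⁴
Effective length L_e = K·L = 2 × 6.53 = 13.06 m
P_cr = π²EI / L_e² = π² × 117×10⁹ × 1.281×10^-4 / 13.06² = 8.671×10^5 N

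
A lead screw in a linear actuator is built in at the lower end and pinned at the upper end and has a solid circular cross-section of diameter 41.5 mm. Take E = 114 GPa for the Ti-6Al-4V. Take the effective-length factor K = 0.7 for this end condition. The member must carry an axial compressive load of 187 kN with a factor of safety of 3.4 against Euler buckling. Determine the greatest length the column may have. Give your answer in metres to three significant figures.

I = πd⁴/64 = π×41.5⁴/64 = 1.456×10^5 mm⁴
I = 1.456×10^-7 m⁴
Required critical load P_cr = n·P = 3.4 × 187 = 635.8 kN = 6.358×10^5 N
From P_cr = π²EI/(K·L)²:  L = (1/K)·√(π²EI/P_cr) = (1/0.7)·√(π²×1.14×10^11×1.456×10^-7/6.358×10^5)
L = 0.725 m

L_max ≈ 0.725 m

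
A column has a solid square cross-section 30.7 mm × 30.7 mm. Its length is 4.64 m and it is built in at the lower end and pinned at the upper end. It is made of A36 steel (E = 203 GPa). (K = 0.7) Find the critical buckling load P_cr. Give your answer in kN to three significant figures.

I = a⁴/12 = 30.7⁴/12 = 7.402×10^4 mm⁴
I = 7.402×10^4 mm⁴ = 7.402×10^-8 m⁴
Effective length L_e = K·L = 0.7 × 4.64 = 3.248 m
P_cr = π²EI / L_e² = π² × 203×10⁹ × 7.402×10^-8 / 3.248² = 1.406×10^4 N

P_cr ≈ 14.1 kN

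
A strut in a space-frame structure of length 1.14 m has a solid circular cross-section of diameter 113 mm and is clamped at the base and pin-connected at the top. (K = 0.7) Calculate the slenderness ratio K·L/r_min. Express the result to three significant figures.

λ ≈ 28.2

For a solid circle r = d/4 = 113/4 = 28.25 mm
L_e = K·L = 0.7 × 1.14 m = 0.7980 m = 798.00 mm
λ = L_e / r_min = 798.00 / 28.25 = 28.2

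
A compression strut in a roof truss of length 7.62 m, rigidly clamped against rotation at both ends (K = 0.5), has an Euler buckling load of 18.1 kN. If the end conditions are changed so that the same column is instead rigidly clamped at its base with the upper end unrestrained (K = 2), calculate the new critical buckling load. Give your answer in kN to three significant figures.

P_cr ∝ 1/K², so P_cr,new = P_cr,old × (K_old/K_new)² = 18.1 × (0.5/2)²
= 18.1 × 0.06250 = 1.13 kN

P_cr ≈ 1.13 kN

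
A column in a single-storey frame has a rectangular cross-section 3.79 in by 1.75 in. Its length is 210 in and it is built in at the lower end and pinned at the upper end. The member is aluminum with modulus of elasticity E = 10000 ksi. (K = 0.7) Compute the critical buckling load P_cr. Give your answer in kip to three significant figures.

P_cr ≈ 7.73 kip

Buckling occurs about the weak axis: I_min = h·b³/12 with b = 1.75 in (the shorter side).
I_min = 3.79×1.75³/12 = 1.693 in⁴
Effective length L_e = K·L = 0.7 × 210 = 147.0 in
P_cr = π²EI / L_e² = π² × 10000×10³ × 1.693 / 147.0² = 7.731×10^3 lb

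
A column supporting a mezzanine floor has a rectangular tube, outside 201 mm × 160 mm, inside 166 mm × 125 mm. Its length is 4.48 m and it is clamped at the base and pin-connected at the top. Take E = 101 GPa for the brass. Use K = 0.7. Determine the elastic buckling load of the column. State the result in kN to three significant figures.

P_cr ≈ 4220 kN

Weak-axis I_min = (h_o·b_o³ − h_i·b_i³)/12 with b_o = 160, b_i = 125.0 mm (shorter outer/inner sides).
I_min = (201×160³ − 166.0×125.0³)/12 = 4.159×10^7 mm⁴
I = 4.159×10^7 mm⁴ = 4.159×10^-5 m⁴
Effective length L_e = K·L = 0.7 × 4.48 = 3.136 m
P_cr = π²EI / L_e² = π² × 101×10⁹ × 4.159×10^-5 / 3.136² = 4.216×10^6 N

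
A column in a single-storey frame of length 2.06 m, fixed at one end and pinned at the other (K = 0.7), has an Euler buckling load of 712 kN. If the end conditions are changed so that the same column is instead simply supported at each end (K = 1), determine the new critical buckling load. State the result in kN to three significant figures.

P_cr ≈ 349 kN

P_cr ∝ 1/K², so P_cr,new = P_cr,old × (K_old/K_new)² = 712 × (0.7/1)²
= 712 × 0.4900 = 349 kN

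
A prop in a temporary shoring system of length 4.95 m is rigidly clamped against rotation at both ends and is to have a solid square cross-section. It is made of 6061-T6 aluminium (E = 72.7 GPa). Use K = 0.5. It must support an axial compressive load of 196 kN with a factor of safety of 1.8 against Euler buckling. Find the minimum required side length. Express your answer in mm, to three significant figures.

Required P_cr = n·P = 1.8 × 196 = 352.8 kN
L_e = K·L = 0.5 × 4.95 = 2.475 m
Required I = P_cr·L_e²/(π²E) = 3.528×10^5 × 2.475² / (π² × 7.27×10^10) = 3.012×10^-6 m⁴
I_req = 3.012×10^6 mm⁴
Solid square: I = a⁴/12  ⇒  a = (12I)^(1/4) = (12×3.012×10^6)^(1/4) = 77.5 mm

a ≈ 77.5 mm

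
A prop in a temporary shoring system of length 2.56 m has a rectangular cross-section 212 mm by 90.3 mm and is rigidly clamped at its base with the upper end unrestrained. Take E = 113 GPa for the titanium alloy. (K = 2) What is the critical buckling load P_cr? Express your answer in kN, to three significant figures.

Buckling occurs about the weak axis: I_min = h·b³/12 with b = 90.3 mm (the shorter side).
I_min = 212×90.3³/12 = 1.301×10^7 mm⁴
I = 1.301×10^7 mm⁴ = 1.301×10^-5 m⁴
Effective length L_e = K·L = 2 × 2.56 = 5.120 m
P_cr = π²EI / L_e² = π² × 113×10⁹ × 1.301×10^-5 / 5.120² = 5.534×10^5 N

P_cr ≈ 553 kN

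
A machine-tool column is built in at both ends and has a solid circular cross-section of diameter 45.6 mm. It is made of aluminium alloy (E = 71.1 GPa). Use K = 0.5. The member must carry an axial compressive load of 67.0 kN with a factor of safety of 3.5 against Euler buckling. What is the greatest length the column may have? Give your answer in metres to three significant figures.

I = πd⁴/64 = π×45.6⁴/64 = 2.122×10^5 mm⁴
I = 2.122×10^-7 m⁴
Required critical load P_cr = n·P = 3.5 × 67.0 = 234.5 kN = 2.345×10^5 N
From P_cr = π²EI/(K·L)²:  L = (1/K)·√(π²EI/P_cr) = (1/0.5)·√(π²×7.11×10^10×2.122×10^-7/2.345×10^5)
L = 1.59 m

L_max ≈ 1.59 m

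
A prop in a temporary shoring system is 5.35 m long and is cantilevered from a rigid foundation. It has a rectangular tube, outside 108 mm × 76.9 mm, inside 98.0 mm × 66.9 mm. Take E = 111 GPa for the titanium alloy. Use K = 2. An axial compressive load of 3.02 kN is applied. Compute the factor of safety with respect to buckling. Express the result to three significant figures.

Weak-axis I_min = (h_o·b_o³ − h_i·b_i³)/12 with b_o = 76.9, b_i = 66.90 mm (shorter outer/inner sides).
I_min = (108×76.9³ − 98.00×66.90³)/12 = 1.648×10^6 mm⁴
I = 1.648×10^6 mm⁴ = 1.648×10^-6 m⁴
Effective length L_e = K·L = 2 × 5.35 = 10.70 m
P_cr = π²EI / L_e² = π² × 111×10⁹ × 1.648×10^-6 / 10.70² = 1.577×10^4 N
Factor of safety n = P_cr / P = 15.765 / 3.02 = 5.22

n ≈ 5.22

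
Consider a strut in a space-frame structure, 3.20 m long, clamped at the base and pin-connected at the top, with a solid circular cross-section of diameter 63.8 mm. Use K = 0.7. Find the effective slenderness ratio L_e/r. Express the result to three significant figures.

λ ≈ 140

For a solid circle r = d/4 = 63.8/4 = 15.95 mm
L_e = K·L = 0.7 × 3.20 m = 2.240 m = 2240.0 mm
λ = L_e / r_min = 2240.0 / 15.95 = 140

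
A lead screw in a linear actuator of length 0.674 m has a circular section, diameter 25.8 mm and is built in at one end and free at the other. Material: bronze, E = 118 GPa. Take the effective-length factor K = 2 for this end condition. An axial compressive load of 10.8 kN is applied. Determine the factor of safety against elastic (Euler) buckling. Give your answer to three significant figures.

n ≈ 1.29

I = πd⁴/64 = π×25.8⁴/64 = 2.175×10^4 mm⁴
I = 2.175×10^4 mm⁴ = 2.175×10^-8 m⁴
Effective length L_e = K·L = 2 × 0.674 = 1.348 m
P_cr = π²EI / L_e² = π² × 118×10⁹ × 2.175×10^-8 / 1.348² = 1.394×10^4 N
Factor of safety n = P_cr / P = 13.940 / 10.8 = 1.29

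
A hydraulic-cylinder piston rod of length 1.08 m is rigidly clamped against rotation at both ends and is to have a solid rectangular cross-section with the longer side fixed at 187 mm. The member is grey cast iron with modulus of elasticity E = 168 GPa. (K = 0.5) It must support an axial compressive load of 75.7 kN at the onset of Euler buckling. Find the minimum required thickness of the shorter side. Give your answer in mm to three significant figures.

b ≈ 9.49 mm

L_e = K·L = 0.5 × 1.08 = 0.5400 m
Required I = P_cr·L_e²/(π²E) = 7.570×10^4 × 0.5400² / (π² × 1.68×10^11) = 1.331×10^-8 m⁴
I_req = 1.331×10^4 mm⁴
Rectangle, weak axis: I_min = h·b³/12 with h = 187 mm fixed  ⇒  b = (12I/h)^(1/3) = 9.49 mm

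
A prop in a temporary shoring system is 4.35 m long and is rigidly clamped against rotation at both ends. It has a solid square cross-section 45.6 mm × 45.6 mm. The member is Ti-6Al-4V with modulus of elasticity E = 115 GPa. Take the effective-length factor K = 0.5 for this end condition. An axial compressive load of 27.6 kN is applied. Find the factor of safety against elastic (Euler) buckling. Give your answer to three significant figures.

n ≈ 3.13

I = a⁴/12 = 45.6⁴/12 = 3.603×10^5 mm⁴
I = 3.603×10^5 mm⁴ = 3.603×10^-7 m⁴
Effective length L_e = K·L = 0.5 × 4.35 = 2.175 m
P_cr = π²EI / L_e² = π² × 115×10⁹ × 3.603×10^-7 / 2.175² = 8.645×10^4 N
Factor of safety n = P_cr / P = 86.448 / 27.6 = 3.13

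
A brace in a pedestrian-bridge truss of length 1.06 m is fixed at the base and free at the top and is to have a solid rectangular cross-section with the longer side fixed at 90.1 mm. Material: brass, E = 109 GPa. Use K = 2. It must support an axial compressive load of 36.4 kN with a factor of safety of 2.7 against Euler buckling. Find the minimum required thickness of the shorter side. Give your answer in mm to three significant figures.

Required P_cr = n·P = 2.7 × 36.4 = 98.28 kN
L_e = K·L = 2 × 1.06 = 2.120 m
Required I = P_cr·L_e²/(π²E) = 9.828×10^4 × 2.120² / (π² × 1.09×10^11) = 4.106×10^-7 m⁴
I_req = 4.106×10^5 mm⁴
Rectangle, weak axis: I_min = h·b³/12 with h = 90.1 mm fixed  ⇒  b = (12I/h)^(1/3) = 38.0 mm

b ≈ 38.0 mm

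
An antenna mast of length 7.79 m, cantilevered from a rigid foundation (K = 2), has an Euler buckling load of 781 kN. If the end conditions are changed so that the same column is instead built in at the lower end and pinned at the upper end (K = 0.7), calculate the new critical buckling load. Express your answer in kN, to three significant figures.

P_cr ∝ 1/K², so P_cr,new = P_cr,old × (K_old/K_new)² = 781 × (2/0.7)²
= 781 × 8.163 = 6380 kN

P_cr ≈ 6380 kN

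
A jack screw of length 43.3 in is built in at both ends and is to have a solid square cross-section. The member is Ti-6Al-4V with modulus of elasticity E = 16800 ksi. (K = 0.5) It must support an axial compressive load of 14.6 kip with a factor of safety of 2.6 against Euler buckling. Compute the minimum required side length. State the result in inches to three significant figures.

Required P_cr = n·P = 2.6 × 14.6 = 37.96 kip
L_e = K·L = 0.5 × 43.3 = 21.65 in
Required I = P_cr·L_e²/(π²E) = 3.796×10^4 × 21.65² / (π² × 1.68×10^7) = 0.1073 in⁴
Solid square: I = a⁴/12  ⇒  a = (12I)^(1/4) = (12×0.1073)^(1/4) = 1.07 in

a ≈ 1.07 in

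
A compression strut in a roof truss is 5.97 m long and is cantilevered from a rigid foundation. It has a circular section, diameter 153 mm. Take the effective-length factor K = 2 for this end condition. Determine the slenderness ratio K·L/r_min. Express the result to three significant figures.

For a solid circle r = d/4 = 153/4 = 38.25 mm
L_e = K·L = 2 × 5.97 m = 11.94 m = 11940 mm
λ = L_e / r_min = 11940 / 38.25 = 312

λ ≈ 312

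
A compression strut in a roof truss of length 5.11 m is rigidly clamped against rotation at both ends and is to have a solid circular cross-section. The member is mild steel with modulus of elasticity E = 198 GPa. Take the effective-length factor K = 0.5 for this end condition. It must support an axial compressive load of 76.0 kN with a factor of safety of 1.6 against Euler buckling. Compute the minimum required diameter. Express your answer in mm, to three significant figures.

Required P_cr = n·P = 1.6 × 76.0 = 121.6 kN
L_e = K·L = 0.5 × 5.11 = 2.555 m
Required I = P_cr·L_e²/(π²E) = 1.216×10^5 × 2.555² / (π² × 1.98×10^11) = 4.062×10^-7 m⁴
I_req = 4.062×10^5 mm⁴
Solid circle: I = πd⁴/64  ⇒  d = (64I/π)^(1/4) = (64×4.062×10^5/π)^(1/4) = 53.6 mm

d ≈ 53.6 mm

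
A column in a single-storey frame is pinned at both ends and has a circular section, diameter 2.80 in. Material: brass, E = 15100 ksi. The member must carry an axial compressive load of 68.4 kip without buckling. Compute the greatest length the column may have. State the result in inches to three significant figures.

L_max ≈ 81.1 in

I = πd⁴/64 = π×2.80⁴/64 = 3.017 in⁴
At the buckling limit P_cr = P = 6.840×10^4 lb
From P_cr = π²EI/(K·L)²:  L = (1/K)·√(π²EI/P_cr) = (1/1)·√(π²×1.51×10^7×3.017/6.840×10^4)
L = 81.1 in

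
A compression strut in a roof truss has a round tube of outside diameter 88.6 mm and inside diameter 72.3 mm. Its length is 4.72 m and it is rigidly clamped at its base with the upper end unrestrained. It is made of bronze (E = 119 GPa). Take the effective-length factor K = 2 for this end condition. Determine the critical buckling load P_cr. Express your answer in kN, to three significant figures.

P_cr ≈ 22.2 kN

d_o = 88.6 mm, d_i = 72.3 mm
I = π(d_o⁴ − d_i⁴)/64 = π(88.6⁴ − 72.30⁴)/64 = 1.684×10^6 mm⁴
I = 1.684×10^6 mm⁴ = 1.684×10^-6 m⁴
Effective length L_e = K·L = 2 × 4.72 = 9.440 m
P_cr = π²EI / L_e² = π² × 119×10⁹ × 1.684×10^-6 / 9.440² = 2.219×10^4 N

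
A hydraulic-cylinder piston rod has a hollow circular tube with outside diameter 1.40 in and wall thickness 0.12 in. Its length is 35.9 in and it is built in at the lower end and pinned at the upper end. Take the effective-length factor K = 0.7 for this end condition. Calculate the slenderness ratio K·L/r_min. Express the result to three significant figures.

Inner diameter d_i = 1.40 − 2×0.12 = 1.160 in
I = π(d_o⁴ − d_i⁴)/64 = π(1.40⁴ − 1.160⁴)/64 = 9.969×10^-2 in⁴
A = 0.4825 in²;  r_min = √(I/A) = √(9.969×10^-2/0.4825) = 0.4545 in
L_e = K·L = 0.7 × 35.9 = 25.13 in
λ = L_e / r_min = 25.130 / 0.4545 = 55.3

λ ≈ 55.3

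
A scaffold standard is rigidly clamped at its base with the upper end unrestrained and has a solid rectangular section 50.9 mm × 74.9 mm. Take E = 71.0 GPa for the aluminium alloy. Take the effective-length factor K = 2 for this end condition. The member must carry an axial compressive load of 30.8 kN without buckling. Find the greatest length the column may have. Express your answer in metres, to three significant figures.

Buckling occurs about the weak axis: I_min = h·b³/12 with b = 50.9 mm (the shorter side).
I_min = 74.9×50.9³/12 = 8.231×10^5 mm⁴
I = 8.231×10^-7 m⁴
At the buckling limit P_cr = P = 3.080×10^4 N
From P_cr = π²EI/(K·L)²:  L = (1/K)·√(π²EI/P_cr) = (1/2)·√(π²×7.10×10^10×8.231×10^-7/3.080×10^4)
L = 2.16 m

L_max ≈ 2.16 m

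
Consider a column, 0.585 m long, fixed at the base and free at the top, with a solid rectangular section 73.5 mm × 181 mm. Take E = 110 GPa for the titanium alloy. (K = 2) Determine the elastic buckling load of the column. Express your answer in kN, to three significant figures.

P_cr ≈ 4750 kN

Buckling occurs about the weak axis: I_min = h·b³/12 with b = 73.5 mm (the shorter side).
I_min = 181×73.5³/12 = 5.989×10^6 mm⁴
I = 5.989×10^6 mm⁴ = 5.989×10^-6 m⁴
Effective length L_e = K·L = 2 × 0.585 = 1.170 m
P_cr = π²EI / L_e² = π² × 110×10⁹ × 5.989×10^-6 / 1.170² = 4.750×10^6 N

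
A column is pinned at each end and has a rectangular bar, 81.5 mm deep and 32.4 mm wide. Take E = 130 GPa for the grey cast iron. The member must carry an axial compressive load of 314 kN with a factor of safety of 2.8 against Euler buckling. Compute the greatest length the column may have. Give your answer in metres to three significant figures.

Buckling occurs about the weak axis: I_min = h·b³/12 with b = 32.4 mm (the shorter side).
I_min = 81.5×32.4³/12 = 2.310×10^5 mm⁴
I = 2.310×10^-7 m⁴
Required critical load P_cr = n·P = 2.8 × 314 = 879.2 kN = 8.792×10^5 N
From P_cr = π²EI/(K·L)²:  L = (1/K)·√(π²EI/P_cr) = (1/1)·√(π²×1.30×10^11×2.310×10^-7/8.792×10^5)
L = 0.581 m

L_max ≈ 0.581 m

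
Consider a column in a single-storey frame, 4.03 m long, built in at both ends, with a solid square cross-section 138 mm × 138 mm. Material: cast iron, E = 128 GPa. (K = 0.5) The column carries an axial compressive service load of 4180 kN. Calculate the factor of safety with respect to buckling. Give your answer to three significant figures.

I = a⁴/12 = 138⁴/12 = 3.022×10^7 mm⁴
I = 3.022×10^7 mm⁴ = 3.022×10^-5 m⁴
Effective length L_e = K·L = 0.5 × 4.03 = 2.015 m
P_cr = π²EI / L_e² = π² × 128×10⁹ × 3.022×10^-5 / 2.015² = 9.404×10^6 N
Factor of safety n = P_cr / P = 9403.6 / 4180 = 2.25

n ≈ 2.25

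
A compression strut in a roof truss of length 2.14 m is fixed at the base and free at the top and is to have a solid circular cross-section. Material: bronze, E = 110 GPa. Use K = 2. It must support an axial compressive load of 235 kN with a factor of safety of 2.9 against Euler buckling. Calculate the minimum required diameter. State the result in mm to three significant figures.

d ≈ 124 mm

Required P_cr = n·P = 2.9 × 235 = 681.5 kN
L_e = K·L = 2 × 2.14 = 4.280 m
Required I = P_cr·L_e²/(π²E) = 6.815×10^5 × 4.280² / (π² × 1.10×10^11) = 1.150×10^-5 m⁴
I_req = 1.150×10^7 mm⁴
Solid circle: I = πd⁴/64  ⇒  d = (64I/π)^(1/4) = (64×1.150×10^7/π)^(1/4) = 124 mm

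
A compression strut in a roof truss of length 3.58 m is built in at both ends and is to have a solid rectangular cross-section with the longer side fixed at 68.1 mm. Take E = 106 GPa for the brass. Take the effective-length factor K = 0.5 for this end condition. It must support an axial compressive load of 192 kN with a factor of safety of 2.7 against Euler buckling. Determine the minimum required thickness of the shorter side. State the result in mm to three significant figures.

Required P_cr = n·P = 2.7 × 192 = 518.4 kN
L_e = K·L = 0.5 × 3.58 = 1.790 m
Required I = P_cr·L_e²/(π²E) = 5.184×10^5 × 1.790² / (π² × 1.06×10^11) = 1.588×10^-6 m⁴
I_req = 1.588×10^6 mm⁴
Rectangle, weak axis: I_min = h·b³/12 with h = 68.1 mm fixed  ⇒  b = (12I/h)^(1/3) = 65.4 mm

b ≈ 65.4 mm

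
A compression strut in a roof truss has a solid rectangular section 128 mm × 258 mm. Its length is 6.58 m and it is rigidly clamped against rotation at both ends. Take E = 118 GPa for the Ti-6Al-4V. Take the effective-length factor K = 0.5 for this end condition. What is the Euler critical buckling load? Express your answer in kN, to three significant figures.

Buckling occurs about the weak axis: I_min = h·b³/12 with b = 128 mm (the shorter side).
I_min = 258×128³/12 = 4.509×10^7 mm⁴
I = 4.509×10^7 mm⁴ = 4.509×10^-5 m⁴
Effective length L_e = K·L = 0.5 × 6.58 = 3.290 m
P_cr = π²EI / L_e² = π² × 118×10⁹ × 4.509×10^-5 / 3.290² = 4.851×10^6 N

P_cr ≈ 4850 kN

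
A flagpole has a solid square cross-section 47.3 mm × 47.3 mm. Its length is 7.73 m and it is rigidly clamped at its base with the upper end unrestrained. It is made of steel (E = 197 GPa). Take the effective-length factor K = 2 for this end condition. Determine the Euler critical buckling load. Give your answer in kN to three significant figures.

P_cr ≈ 3.39 kN

I = a⁴/12 = 47.3⁴/12 = 4.171×10^5 mm⁴
I = 4.171×10^5 mm⁴ = 4.171×10^-7 m⁴
Effective length L_e = K·L = 2 × 7.73 = 15.46 m
P_cr = π²EI / L_e² = π² × 197×10⁹ × 4.171×10^-7 / 15.46² = 3.393×10^3 N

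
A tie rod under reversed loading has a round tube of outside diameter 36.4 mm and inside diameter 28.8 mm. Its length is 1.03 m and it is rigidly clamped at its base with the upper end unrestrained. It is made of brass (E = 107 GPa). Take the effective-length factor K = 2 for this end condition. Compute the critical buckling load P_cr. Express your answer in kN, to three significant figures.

d_o = 36.4 mm, d_i = 28.8 mm
I = π(d_o⁴ − d_i⁴)/64 = π(36.4⁴ − 28.80⁴)/64 = 5.240×10^4 mm⁴
I = 5.240×10^4 mm⁴ = 5.240×10^-8 m⁴
Effective length L_e = K·L = 2 × 1.03 = 2.060 m
P_cr = π²EI / L_e² = π² × 107×10⁹ × 5.240×10^-8 / 2.060² = 1.304×10^4 N

P_cr ≈ 13.0 kN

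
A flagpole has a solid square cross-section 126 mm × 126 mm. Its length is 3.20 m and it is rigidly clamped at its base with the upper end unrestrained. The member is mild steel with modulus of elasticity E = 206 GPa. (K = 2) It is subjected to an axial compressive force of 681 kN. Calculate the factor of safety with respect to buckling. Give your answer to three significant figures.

I = a⁴/12 = 126⁴/12 = 2.100×10^7 mm⁴
I = 2.100×10^7 mm⁴ = 2.100×10^-5 m⁴
Effective length L_e = K·L = 2 × 3.20 = 6.400 m
P_cr = π²EI / L_e² = π² × 206×10⁹ × 2.100×10^-5 / 6.400² = 1.043×10^6 N
Factor of safety n = P_cr / P = 1042.6 / 681 = 1.53

n ≈ 1.53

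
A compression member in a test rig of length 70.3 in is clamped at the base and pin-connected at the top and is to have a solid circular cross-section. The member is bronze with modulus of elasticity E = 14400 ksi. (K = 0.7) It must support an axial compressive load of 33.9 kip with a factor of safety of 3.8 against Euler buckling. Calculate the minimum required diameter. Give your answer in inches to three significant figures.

d ≈ 2.59 in

Required P_cr = n·P = 3.8 × 33.9 = 128.8 kip
L_e = K·L = 0.7 × 70.3 = 49.21 in
Required I = P_cr·L_e²/(π²E) = 1.288×10^5 × 49.21² / (π² × 1.44×10^7) = 2.195 in⁴
Solid circle: I = πd⁴/64  ⇒  d = (64I/π)^(1/4) = (64×2.195/π)^(1/4) = 2.59 in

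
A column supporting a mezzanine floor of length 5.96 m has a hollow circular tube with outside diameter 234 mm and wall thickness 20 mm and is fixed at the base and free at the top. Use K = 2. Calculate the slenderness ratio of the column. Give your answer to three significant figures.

Inner diameter d_i = 234 − 2×20 = 194.0 mm
I = π(d_o⁴ − d_i⁴)/64 = π(234⁴ − 194.0⁴)/64 = 7.764×10^7 mm⁴
A = 1.345×10^4 mm²;  r_min = √(I/A) = √(7.764×10^7/1.345×10^4) = 75.99 mm
L_e = K·L = 2 × 5.96 m = 11.92 m = 11920 mm
λ = L_e / r_min = 11920 / 75.99 = 157

λ ≈ 157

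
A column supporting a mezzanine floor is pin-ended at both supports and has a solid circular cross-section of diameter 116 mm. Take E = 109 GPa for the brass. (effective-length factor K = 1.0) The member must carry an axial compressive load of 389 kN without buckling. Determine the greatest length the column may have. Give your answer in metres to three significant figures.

I = πd⁴/64 = π×116⁴/64 = 8.888×10^6 mm⁴
I = 8.888×10^-6 m⁴
At the buckling limit P_cr = P = 3.890×10^5 N
From P_cr = π²EI/(K·L)²:  L = (1/K)·√(π²EI/P_cr) = (1/1)·√(π²×1.09×10^11×8.888×10^-6/3.890×10^5)
L = 4.96 m

L_max ≈ 4.96 m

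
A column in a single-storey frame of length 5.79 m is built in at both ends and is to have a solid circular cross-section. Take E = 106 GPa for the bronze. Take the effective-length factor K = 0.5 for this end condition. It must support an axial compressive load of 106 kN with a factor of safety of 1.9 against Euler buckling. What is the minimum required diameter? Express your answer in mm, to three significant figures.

d ≈ 75.7 mm

Required P_cr = n·P = 1.9 × 106 = 201.4 kN
L_e = K·L = 0.5 × 5.79 = 2.895 m
Required I = P_cr·L_e²/(π²E) = 2.014×10^5 × 2.895² / (π² × 1.06×10^11) = 1.613×10^-6 m⁴
I_req = 1.613×10^6 mm⁴
Solid circle: I = πd⁴/64  ⇒  d = (64I/π)^(1/4) = (64×1.613×10^6/π)^(1/4) = 75.7 mm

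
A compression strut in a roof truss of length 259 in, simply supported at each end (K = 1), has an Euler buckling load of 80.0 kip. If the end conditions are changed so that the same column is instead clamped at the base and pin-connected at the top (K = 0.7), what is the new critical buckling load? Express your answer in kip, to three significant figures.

P_cr ≈ 163 kip

P_cr ∝ 1/K², so P_cr,new = P_cr,old × (K_old/K_new)² = 80.0 × (1/0.7)²
= 80.0 × 2.041 = 163 kip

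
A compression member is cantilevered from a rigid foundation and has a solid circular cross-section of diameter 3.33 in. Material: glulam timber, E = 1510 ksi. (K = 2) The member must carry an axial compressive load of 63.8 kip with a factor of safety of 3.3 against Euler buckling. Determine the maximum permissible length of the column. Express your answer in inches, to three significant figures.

I = πd⁴/64 = π×3.33⁴/64 = 6.036 in⁴
Required critical load P_cr = n·P = 3.3 × 63.8 = 210.5 kip = 2.105×10^5 lb
From P_cr = π²EI/(K·L)²:  L = (1/K)·√(π²EI/P_cr) = (1/2)·√(π²×1.51×10^6×6.036/2.105×10^5)
L = 10.3 in

L_max ≈ 10.3 in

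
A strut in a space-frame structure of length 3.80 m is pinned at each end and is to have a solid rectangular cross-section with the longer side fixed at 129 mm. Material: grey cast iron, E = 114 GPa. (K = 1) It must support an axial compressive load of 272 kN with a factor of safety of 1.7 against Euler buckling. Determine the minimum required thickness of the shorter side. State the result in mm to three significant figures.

b ≈ 82.0 mm

Required P_cr = n·P = 1.7 × 272 = 462.4 kN
L_e = K·L = 1 × 3.80 = 3.800 m
Required I = P_cr·L_e²/(π²E) = 4.624×10^5 × 3.800² / (π² × 1.14×10^11) = 5.934×10^-6 m⁴
I_req = 5.934×10^6 mm⁴
Rectangle, weak axis: I_min = h·b³/12 with h = 129 mm fixed  ⇒  b = (12I/h)^(1/3) = 82.0 mm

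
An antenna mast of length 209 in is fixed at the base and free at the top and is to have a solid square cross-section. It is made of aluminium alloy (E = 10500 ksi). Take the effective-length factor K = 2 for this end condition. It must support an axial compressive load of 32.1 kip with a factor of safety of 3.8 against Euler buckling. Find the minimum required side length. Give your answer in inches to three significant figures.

a ≈ 7.05 in

Required P_cr = n·P = 3.8 × 32.1 = 122.0 kip
L_e = K·L = 2 × 209 = 418.0 in
Required I = P_cr·L_e²/(π²E) = 1.220×10^5 × 418.0² / (π² × 1.05×10^7) = 205.7 in⁴
Solid square: I = a⁴/12  ⇒  a = (12I)^(1/4) = (12×205.7)^(1/4) = 7.05 in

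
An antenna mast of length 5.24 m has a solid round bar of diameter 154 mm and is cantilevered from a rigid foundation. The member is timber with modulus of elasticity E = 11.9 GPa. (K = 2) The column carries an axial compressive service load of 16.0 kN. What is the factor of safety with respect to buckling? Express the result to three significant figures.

I = πd⁴/64 = π×154⁴/64 = 2.761×10^7 mm⁴
I = 2.761×10^7 mm⁴ = 2.761×10^-5 m⁴
Effective length L_e = K·L = 2 × 5.24 = 10.48 m
P_cr = π²EI / L_e² = π² × 11.9×10⁹ × 2.761×10^-5 / 10.48² = 2.952×10^4 N
Factor of safety n = P_cr / P = 29.524 / 16.0 = 1.85

n ≈ 1.85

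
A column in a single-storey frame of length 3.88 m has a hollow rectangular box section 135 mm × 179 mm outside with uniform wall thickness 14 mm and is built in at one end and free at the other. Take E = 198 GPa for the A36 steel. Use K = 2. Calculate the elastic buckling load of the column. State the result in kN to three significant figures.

Inner dimensions: h_i = 179 − 2×14 = 151.0 mm, b_i = 135 − 2×14 = 107.0 mm
Weak-axis I_min = (h_o·b_o³ − h_i·b_i³)/12 with b_o = 135, b_i = 107.0 mm (shorter outer/inner sides).
I_min = (179×135³ − 151.0×107.0³)/12 = 2.129×10^7 mm⁴
I = 2.129×10^7 mm⁴ = 2.129×10^-5 m⁴
Effective length L_e = K·L = 2 × 3.88 = 7.760 m
P_cr = π²EI / L_e² = π² × 198×10⁹ × 2.129×10^-5 / 7.760² = 6.908×10^5 N

P_cr ≈ 691 kN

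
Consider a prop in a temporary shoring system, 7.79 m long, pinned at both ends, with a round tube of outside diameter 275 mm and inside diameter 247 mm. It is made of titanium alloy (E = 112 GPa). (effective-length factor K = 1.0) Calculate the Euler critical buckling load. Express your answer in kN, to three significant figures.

P_cr ≈ 1790 kN

d_o = 275 mm, d_i = 247 mm
I = π(d_o⁴ − d_i⁴)/64 = π(275⁴ − 247.0⁴)/64 = 9.803×10^7 mm⁴
I = 9.803×10^7 mm⁴ = 9.803×10^-5 m⁴
Effective length L_e = K·L = 1 × 7.79 = 7.790 m
P_cr = π²EI / L_e² = π² × 112×10⁹ × 9.803×10^-5 / 7.790² = 1.786×10^6 N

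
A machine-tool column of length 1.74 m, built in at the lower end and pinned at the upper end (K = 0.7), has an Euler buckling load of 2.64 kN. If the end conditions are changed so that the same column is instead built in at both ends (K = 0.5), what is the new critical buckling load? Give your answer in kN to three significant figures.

P_cr ≈ 5.17 kN

P_cr ∝ 1/K², so P_cr,new = P_cr,old × (K_old/K_new)² = 2.64 × (0.7/0.5)²
= 2.64 × 1.960 = 5.17 kN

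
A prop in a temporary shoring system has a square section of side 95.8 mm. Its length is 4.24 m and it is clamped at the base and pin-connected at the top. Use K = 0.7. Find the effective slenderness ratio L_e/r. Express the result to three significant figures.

λ ≈ 107

I = a⁴/12 = 95.8⁴/12 = 7.019×10^6 mm⁴
A = 9.178×10^3 mm²;  r_min = √(I/A) = √(7.019×10^6/9.178×10^3) = 27.66 mm
L_e = K·L = 0.7 × 4.24 m = 2.968 m = 2968.0 mm
λ = L_e / r_min = 2968.0 / 27.66 = 107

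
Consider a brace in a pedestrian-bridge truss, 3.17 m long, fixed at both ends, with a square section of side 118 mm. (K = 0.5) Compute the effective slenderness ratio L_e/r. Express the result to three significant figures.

λ ≈ 46.5

For a square r = a/√12 = 118/√12 = 34.06 mm
L_e = K·L = 0.5 × 3.17 m = 1.585 m = 1585.0 mm
λ = L_e / r_min = 1585.0 / 34.06 = 46.5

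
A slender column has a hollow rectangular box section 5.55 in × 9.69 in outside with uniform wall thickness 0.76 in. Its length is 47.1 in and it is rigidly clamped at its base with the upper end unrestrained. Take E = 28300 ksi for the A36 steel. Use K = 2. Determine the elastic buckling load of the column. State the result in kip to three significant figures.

P_cr ≈ 2940 kip

Inner dimensions: h_i = 9.69 − 2×0.76 = 8.170 in, b_i = 5.55 − 2×0.76 = 4.030 in
Weak-axis I_min = (h_o·b_o³ − h_i·b_i³)/12 with b_o = 5.55, b_i = 4.030 in (shorter outer/inner sides).
I_min = (9.69×5.55³ − 8.170×4.030³)/12 = 93.48 in⁴
Effective length L_e = K·L = 2 × 47.1 = 94.20 in
P_cr = π²EI / L_e² = π² × 28300×10³ × 93.48 / 94.20² = 2.943×10^6 lb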